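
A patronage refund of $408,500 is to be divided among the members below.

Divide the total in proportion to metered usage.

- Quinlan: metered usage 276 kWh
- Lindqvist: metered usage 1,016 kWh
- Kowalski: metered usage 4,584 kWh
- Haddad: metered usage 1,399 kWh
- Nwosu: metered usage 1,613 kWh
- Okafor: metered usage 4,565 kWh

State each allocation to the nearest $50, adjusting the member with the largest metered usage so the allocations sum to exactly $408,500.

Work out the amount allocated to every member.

Quinlan: $8,400 | Lindqvist: $30,850 | Kowalski: $139,150 | Haddad: $42,500 | Nwosu: $49,000 | Okafor: $138,600

Metered usage total: 276 + 1,016 + 4,584 + 1,399 + 1,613 + 4,565 = 13,453.
Unrounded shares: Quinlan 8,380.73; Lindqvist 30,850.81; Kowalski 139,193.04; Haddad 42,480.60; Nwosu 48,978.70; Okafor 138,616.11.
At nearest $50: Quinlan $8,400; Lindqvist $30,850; Kowalski $139,200; Haddad $42,500; Nwosu $49,000; Okafor $138,600. Sum = $408,550.
Difference $408,500 − $408,550 = −$50 applied to largest metered usage (Kowalski): Kowalski becomes $139,150.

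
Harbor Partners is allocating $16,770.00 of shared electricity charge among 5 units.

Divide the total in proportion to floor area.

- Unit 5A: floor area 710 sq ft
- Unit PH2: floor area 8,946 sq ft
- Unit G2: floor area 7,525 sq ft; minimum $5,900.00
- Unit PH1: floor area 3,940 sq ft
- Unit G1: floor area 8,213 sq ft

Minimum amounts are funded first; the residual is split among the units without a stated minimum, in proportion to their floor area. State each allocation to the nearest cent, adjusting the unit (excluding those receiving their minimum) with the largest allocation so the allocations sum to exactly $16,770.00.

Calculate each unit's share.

Unit 5A: $353.88 | Unit PH2: $4,458.84 | Unit G2: $5,900.00 | Unit PH1: $1,963.77 | Unit G1: $4,093.51

Minimums first: Unit G2 $5,900.00. Residual $10,870.00.
Residual split over remaining floor area 21,809: Unit 5A 353.8768 → $353.88; Unit PH2 4,458.8482 → $4,458.85; Unit PH1 1,963.7673 → $1,963.77; Unit G1 4,093.5077 → $4,093.51.
Rounding difference −$0.01 applied to Unit PH2 → $4,458.84.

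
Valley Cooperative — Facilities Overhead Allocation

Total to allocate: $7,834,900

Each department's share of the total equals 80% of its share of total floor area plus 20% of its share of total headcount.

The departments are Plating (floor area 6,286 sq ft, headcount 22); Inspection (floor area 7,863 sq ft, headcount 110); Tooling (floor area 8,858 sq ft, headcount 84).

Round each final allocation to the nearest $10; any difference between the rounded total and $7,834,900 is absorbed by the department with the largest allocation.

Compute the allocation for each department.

Plating: $1,872,130 · Inspection: $2,940,160 · Tooling: $3,022,610

Floor area total 23,007; headcount total 216.
Blended shares (80% floor area + 20% headcount): Plating 0.2389; Inspection 0.3753; Tooling 0.3858.
Pro-rata amounts: Plating 1,872,128.40; Inspection 2,940,158.20; Tooling 3,022,613.40.
Rounded to nearest $10: Plating $1,872,130; Inspection $2,940,160; Tooling $3,022,610. Sum = $7,834,900.
Sum already equals the total — no adjustment.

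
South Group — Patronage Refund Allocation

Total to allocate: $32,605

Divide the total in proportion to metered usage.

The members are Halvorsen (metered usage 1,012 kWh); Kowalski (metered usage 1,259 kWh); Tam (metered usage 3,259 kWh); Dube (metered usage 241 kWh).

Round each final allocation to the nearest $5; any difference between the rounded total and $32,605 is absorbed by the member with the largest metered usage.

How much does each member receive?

Combined metered usage = 5,771.
Proportional shares: Halvorsen 1,012/5,771 × $32,605 = 5,717.60; Kowalski 1,259/5,771 × $32,605 = 7,113.10; Tam 3,259/5,771 × $32,605 = 18,412.70; Dube 241/5,771 × $32,605 = 1,361.60.
Rounded to nearest $5: Halvorsen $5,720; Kowalski $7,115; Tam $18,415; Dube $1,360. Sum = $32,610.
Difference $32,605 − $32,610 = −$5 applied to largest metered usage (Tam): Tam becomes $18,410.

Halvorsen: $5,720 | Kowalski: $7,115 | Tam: $18,410 | Dube: $1,360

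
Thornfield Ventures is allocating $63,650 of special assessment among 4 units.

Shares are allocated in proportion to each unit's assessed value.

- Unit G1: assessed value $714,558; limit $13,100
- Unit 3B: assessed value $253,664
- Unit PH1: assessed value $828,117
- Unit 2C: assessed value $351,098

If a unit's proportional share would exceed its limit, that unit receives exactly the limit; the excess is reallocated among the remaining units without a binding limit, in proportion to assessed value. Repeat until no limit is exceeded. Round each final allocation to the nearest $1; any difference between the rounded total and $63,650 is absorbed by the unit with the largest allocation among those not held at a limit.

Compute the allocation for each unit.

Unit G1: $13,100; Unit 3B: $8,949; Unit PH1: $29,215; Unit 2C: $12,386

Combined assessed value = 2,147,437.
Unconstrained shares: Unit G1 21,179.49; Unit 3B 7,518.60; Unit PH1 24,545.38; Unit 2C 10,406.54.
Cap binds for Unit G1 ($13,100); balance $50,550 reallocated over remaining assessed value 1,432,879.
Remaining shares: Unit 3B 8,948.92 → $8,949; Unit PH1 29,214.83 → $29,215; Unit 2C 12,386.25 → $12,386.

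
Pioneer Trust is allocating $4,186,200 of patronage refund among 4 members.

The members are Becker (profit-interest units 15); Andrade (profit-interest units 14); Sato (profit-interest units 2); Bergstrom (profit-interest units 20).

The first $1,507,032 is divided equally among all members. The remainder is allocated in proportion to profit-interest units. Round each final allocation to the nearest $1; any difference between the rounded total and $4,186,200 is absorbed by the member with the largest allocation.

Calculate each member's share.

First tranche $1,507,032 split equally: $376,758 each.
Remainder $2,679,168 by profit-interest units (total 51): Becker 787,990.59 → $787,991; Andrade 735,457.88 → $735,458; Sato 105,065.41 → $105,065; Bergstrom 1,050,654.12 → $1,050,654.
Totals: Becker $376,758 + $787,991 = $1,164,749; Andrade $376,758 + $735,458 = $1,112,216; Sato $376,758 + $105,065 = $481,823; Bergstrom $376,758 + $1,050,654 = $1,427,412.

Becker: $1,164,749; Andrade: $1,112,216; Sato: $481,823; Bergstrom: $1,427,412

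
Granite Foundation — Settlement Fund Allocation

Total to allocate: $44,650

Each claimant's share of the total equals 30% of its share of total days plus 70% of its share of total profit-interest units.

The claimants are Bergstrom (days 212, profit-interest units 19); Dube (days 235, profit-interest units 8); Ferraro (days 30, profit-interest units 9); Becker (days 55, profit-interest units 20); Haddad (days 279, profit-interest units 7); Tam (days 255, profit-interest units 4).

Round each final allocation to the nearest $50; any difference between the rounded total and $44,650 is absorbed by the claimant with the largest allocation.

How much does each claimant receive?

Days total 1,066; profit-interest units total 67.
Blended shares (30% days + 70% profit-interest units): Bergstrom 0.2582; Dube 0.1497; Ferraro 0.1025; Becker 0.2244; Haddad 0.1517; Tam 0.1136.
Proportional shares: Bergstrom 11,527.28; Dube 6,684.87; Ferraro 4,575.40; Becker 10,020.96; Haddad 6,771.27; Tam 5,070.21.
Rounded to nearest $50: Bergstrom $11,550; Dube $6,700; Ferraro $4,600; Becker $10,000; Haddad $6,750; Tam $5,050. Sum = $44,650.
Sum already equals the total — no adjustment.

Bergstrom: $11,550; Dube: $6,700; Ferraro: $4,600; Becker: $10,000; Haddad: $6,750; Tam: $5,050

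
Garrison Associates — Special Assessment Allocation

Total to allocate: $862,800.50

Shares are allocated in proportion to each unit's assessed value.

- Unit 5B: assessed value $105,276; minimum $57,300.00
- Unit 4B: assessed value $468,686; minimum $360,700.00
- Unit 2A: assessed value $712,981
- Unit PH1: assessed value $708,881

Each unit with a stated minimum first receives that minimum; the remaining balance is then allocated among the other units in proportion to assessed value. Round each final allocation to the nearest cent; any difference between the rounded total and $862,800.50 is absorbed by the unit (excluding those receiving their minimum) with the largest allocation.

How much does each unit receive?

Unit 5B: $57,300.00; Unit 4B: $360,700.00; Unit 2A: $223,041.55; Unit PH1: $221,758.95

Minimums first: Unit 5B $57,300.00; Unit 4B $360,700.00. Balance $444,800.50.
Balance split over remaining assessed value 1,421,862: Unit 2A 223,041.5507 → $223,041.55; Unit PH1 221,758.9493 → $221,758.95.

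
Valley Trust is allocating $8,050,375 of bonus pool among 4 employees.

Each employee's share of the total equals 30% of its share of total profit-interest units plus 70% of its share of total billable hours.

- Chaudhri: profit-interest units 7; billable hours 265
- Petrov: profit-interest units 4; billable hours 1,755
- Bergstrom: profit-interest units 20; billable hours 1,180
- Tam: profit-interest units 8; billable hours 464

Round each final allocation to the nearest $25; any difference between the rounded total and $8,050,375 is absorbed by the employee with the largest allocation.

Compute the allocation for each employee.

Totals — profit-interest units 39, billable hours 3,664.
Blended shares (30% profit-interest units + 70% billable hours): Chaudhri 0.1045; Petrov 0.3661; Bergstrom 0.3793; Tam 0.1502.
Unrounded shares: Chaudhri 841,053.94; Petrov 2,946,908.46; Bergstrom 3,053,369.05; Tam 1,209,043.55.
At nearest $25: Chaudhri $841,050; Petrov $2,946,900; Bergstrom $3,053,375; Tam $1,209,050. Sum = $8,050,375.
No rounding difference to absorb.

Chaudhri: $841,050; Petrov: $2,946,900; Bergstrom: $3,053,375; Tam: $1,209,050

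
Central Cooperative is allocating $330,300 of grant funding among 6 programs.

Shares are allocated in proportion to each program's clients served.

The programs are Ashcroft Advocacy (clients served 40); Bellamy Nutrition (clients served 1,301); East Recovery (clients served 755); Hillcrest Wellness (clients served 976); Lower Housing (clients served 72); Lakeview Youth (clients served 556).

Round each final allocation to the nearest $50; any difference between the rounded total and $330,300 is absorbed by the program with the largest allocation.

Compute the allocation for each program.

Sum of clients served: 3,700.
Unrounded shares: Ashcroft Advocacy 40/3,700 × $330,300 = 3,570.81; Bellamy Nutrition 1,301/3,700 × $330,300 = 116,140.62; East Recovery 755/3,700 × $330,300 = 67,399.05; Hillcrest Wellness 976/3,700 × $330,300 = 87,127.78; Lower Housing 72/3,700 × $330,300 = 6,427.46; Lakeview Youth 556/3,700 × $330,300 = 49,634.27.
At nearest $50: Ashcroft Advocacy $3,550; Bellamy Nutrition $116,150; East Recovery $67,400; Hillcrest Wellness $87,150; Lower Housing $6,450; Lakeview Youth $49,650. Sum = $330,350.
Difference $330,300 − $330,350 = −$50 applied to largest allocation (Bellamy Nutrition): Bellamy Nutrition becomes $116,100.

Ashcroft Advocacy: $3,550; Bellamy Nutrition: $116,100; East Recovery: $67,400; Hillcrest Wellness: $87,150; Lower Housing: $6,450; Lakeview Youth: $49,650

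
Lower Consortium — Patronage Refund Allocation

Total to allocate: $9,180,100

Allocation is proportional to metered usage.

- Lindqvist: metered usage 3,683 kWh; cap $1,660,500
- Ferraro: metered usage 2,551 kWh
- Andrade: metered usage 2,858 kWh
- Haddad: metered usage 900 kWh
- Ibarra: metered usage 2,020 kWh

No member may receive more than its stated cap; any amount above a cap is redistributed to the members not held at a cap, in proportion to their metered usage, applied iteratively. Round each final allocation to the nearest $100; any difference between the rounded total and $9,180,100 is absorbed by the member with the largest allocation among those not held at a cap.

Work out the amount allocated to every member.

Lindqvist: $1,660,500 · Ferraro: $2,303,100 · Andrade: $2,580,300 · Haddad: $812,500 · Ibarra: $1,823,700

Metered usage total: 12,012.
Pro-rata shares before constraints: Lindqvist 2,814,710.98; Ferraro 1,949,586.67; Andrade 2,184,209.61; Haddad 687,819.68; Ibarra 1,543,773.06.
Cap binds for Lindqvist ($1,660,500); balance $7,519,600 reallocated over remaining metered usage 8,329.
Shares after redistribution: Ferraro 2,303,097.56 → $2,303,100; Andrade 2,580,263.75 → $2,580,300; Haddad 812,539.32 → $812,500; Ibarra 1,823,699.36 → $1,823,700.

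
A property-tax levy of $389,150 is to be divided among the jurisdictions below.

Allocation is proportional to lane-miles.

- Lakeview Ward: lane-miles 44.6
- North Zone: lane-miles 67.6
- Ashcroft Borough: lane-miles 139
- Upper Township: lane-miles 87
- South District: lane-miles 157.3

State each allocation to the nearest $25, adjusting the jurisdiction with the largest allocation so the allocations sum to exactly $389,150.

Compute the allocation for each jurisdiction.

Lakeview Ward: $35,025; North Zone: $53,100; Ashcroft Borough: $109,175; Upper Township: $68,325; South District: $123,525

Lane-miles total: 495.5.
Pro-rata amounts: Lakeview Ward 44.6/495.5 × $389,150 = 35,027.43; North Zone 67.6/495.5 × $389,150 = 53,090.90; Ashcroft Borough 139/495.5 × $389,150 = 109,166.20; Upper Township 87/495.5 × $389,150 = 68,327.04; South District 157.3/495.5 × $389,150 = 123,538.44.
After rounding ($25): Lakeview Ward $35,025; North Zone $53,100; Ashcroft Borough $109,175; Upper Township $68,325; South District $123,550. Sum = $389,175.
Difference $389,150 − $389,175 = −$25 applied to largest allocation (South District): South District becomes $123,525.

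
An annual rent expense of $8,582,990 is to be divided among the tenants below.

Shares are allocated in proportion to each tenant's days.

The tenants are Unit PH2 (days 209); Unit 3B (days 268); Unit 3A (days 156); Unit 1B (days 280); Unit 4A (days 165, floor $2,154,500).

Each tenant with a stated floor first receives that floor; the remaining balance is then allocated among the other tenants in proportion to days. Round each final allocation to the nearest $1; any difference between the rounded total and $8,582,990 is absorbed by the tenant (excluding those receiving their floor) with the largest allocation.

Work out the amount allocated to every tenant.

Guaranteed amounts: Unit 4A $2,154,500. Balance $6,428,490.
Balance split over remaining days 913: Unit PH2 1,471,582.05 → $1,471,582; Unit 3B 1,887,004.73 → $1,887,005; Unit 3A 1,098,405.74 → $1,098,406; Unit 1B 1,971,497.48 → $1,971,497.

Unit PH2: $1,471,582; Unit 3B: $1,887,005; Unit 3A: $1,098,406; Unit 1B: $1,971,497; Unit 4A: $2,154,500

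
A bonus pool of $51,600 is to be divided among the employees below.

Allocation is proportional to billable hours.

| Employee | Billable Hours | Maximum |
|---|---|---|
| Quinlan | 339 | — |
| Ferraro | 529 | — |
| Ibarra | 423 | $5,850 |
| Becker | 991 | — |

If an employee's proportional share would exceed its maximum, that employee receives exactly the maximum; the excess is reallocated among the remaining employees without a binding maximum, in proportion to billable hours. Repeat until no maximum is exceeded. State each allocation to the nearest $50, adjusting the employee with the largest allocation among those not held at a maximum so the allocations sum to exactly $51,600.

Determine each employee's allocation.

Quinlan: $8,350; Ferraro: $13,000; Ibarra: $5,850; Becker: $24,400

Combined billable hours = 2,282.
Proportional shares (ignoring caps): Quinlan 7,665.38; Ferraro 11,961.61; Ibarra 9,564.77; Becker 22,408.24.
Cap binds for Ibarra ($5,850); balance $45,750 reallocated over remaining billable hours 1,859.
Redistributed shares: Quinlan 8,342.79 → $8,350; Ferraro 13,018.69 → $13,000; Becker 24,388.52 → $24,400.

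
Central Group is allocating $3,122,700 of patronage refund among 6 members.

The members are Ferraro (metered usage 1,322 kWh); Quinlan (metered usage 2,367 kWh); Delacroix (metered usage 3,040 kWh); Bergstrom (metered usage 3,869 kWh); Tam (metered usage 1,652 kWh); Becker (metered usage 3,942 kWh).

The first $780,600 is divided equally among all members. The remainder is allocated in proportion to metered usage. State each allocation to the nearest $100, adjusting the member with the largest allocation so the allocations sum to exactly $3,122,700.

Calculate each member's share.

Equal tier: $780,600 ÷ 6 = $130,100 apiece.
Remainder $2,342,100 by metered usage (total 16,192): Ferraro 191,221.36 → $191,200; Quinlan 342,375.91 → $342,400; Delacroix 439,722.33 → $439,700; Bergstrom 559,633.45 → $559,600; Tam 238,954.37 → $239,000; Becker 570,192.58 → $570,200.
Totals: Ferraro $130,100 + $191,200 = $321,300; Quinlan $130,100 + $342,400 = $472,500; Delacroix $130,100 + $439,700 = $569,800; Bergstrom $130,100 + $559,600 = $689,700; Tam $130,100 + $239,000 = $369,100; Becker $130,100 + $570,200 = $700,300.

Ferraro: $321,300; Quinlan: $472,500; Delacroix: $569,800; Bergstrom: $689,700; Tam: $369,100; Becker: $700,300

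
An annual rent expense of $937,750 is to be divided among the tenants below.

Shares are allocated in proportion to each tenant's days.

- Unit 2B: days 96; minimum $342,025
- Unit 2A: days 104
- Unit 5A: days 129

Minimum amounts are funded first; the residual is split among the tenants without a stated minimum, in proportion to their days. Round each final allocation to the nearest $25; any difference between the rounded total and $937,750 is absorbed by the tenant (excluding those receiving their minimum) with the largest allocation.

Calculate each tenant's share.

Minimums first: Unit 2B $342,025. Balance $595,725.
Balance split over remaining days 233: Unit 2A 265,903.00 → $265,900; Unit 5A 329,822.00 → $329,825.

Unit 2B: $342,025 | Unit 2A: $265,900 | Unit 5A: $329,825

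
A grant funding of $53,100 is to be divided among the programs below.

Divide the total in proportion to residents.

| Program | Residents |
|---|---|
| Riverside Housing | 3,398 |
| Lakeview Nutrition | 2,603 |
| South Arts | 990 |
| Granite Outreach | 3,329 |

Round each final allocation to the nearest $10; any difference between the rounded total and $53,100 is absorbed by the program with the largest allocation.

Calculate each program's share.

Combined residents = 10,320.
Proportional shares: Riverside Housing 3,398/10,320 × $53,100 = 17,483.90; Lakeview Nutrition 2,603/10,320 × $53,100 = 13,393.34; South Arts 990/10,320 × $53,100 = 5,093.90; Granite Outreach 3,329/10,320 × $53,100 = 17,128.87.
Rounded to nearest $10: Riverside Housing $17,480; Lakeview Nutrition $13,390; South Arts $5,090; Granite Outreach $17,130. Sum = $53,090.
Difference $53,100 − $53,090 = +$10 applied to largest allocation (Riverside Housing): Riverside Housing becomes $17,490.

Riverside Housing: $17,490; Lakeview Nutrition: $13,390; South Arts: $5,090; Granite Outreach: $17,130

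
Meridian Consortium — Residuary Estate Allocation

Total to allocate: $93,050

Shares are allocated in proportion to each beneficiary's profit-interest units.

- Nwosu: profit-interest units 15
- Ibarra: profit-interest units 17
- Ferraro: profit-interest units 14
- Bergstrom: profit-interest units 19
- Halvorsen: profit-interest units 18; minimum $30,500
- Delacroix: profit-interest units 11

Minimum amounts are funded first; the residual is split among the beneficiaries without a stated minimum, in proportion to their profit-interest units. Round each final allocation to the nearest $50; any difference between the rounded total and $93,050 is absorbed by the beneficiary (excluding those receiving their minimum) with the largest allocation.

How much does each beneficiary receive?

Nwosu: $12,350 · Ibarra: $14,000 · Ferraro: $11,500 · Bergstrom: $15,650 · Halvorsen: $30,500 · Delacroix: $9,050

Fund the minimums — Halvorsen $30,500. Remaining pool $62,550.
Remaining pool split over remaining profit-interest units 76: Nwosu 12,345.39 → $12,350; Ibarra 13,991.45 → $14,000; Ferraro 11,522.37 → $11,500; Bergstrom 15,637.50 → $15,650; Delacroix 9,053.29 → $9,050.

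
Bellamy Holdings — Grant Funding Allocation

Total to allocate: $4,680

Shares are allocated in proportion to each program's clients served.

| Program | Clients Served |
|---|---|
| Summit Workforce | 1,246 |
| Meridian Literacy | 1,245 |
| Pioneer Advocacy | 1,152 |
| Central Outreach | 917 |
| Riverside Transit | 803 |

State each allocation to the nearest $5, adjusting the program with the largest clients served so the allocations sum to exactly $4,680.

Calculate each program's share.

Clients served total: 5,363.
Unrounded shares: Summit Workforce 1,246/5,363 × $4,680 = 1,087.32; Meridian Literacy 1,245/5,363 × $4,680 = 1,086.44; Pioneer Advocacy 1,152/5,363 × $4,680 = 1,005.29; Central Outreach 917/5,363 × $4,680 = 800.22; Riverside Transit 803/5,363 × $4,680 = 700.73.
At nearest $5: Summit Workforce $1,085; Meridian Literacy $1,085; Pioneer Advocacy $1,005; Central Outreach $800; Riverside Transit $700. Sum = $4,675.
Difference $4,680 − $4,675 = +$5 applied to largest clients served (Summit Workforce): Summit Workforce becomes $1,090.

Summit Workforce: $1,090; Meridian Literacy: $1,085; Pioneer Advocacy: $1,005; Central Outreach: $800; Riverside Transit: $700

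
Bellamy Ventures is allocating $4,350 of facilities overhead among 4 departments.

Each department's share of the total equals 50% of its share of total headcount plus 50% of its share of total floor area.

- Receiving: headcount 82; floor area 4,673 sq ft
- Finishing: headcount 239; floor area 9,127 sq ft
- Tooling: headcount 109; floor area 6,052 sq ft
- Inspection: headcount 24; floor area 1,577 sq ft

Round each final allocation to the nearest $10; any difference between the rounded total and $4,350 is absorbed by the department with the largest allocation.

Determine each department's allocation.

Receiving: $870; Finishing: $2,060; Tooling: $1,140; Inspection: $280

Headcount total 454; floor area total 21,429.
Composite weights (50% headcount + 50% floor area): Receiving 0.1993; Finishing 0.4762; Tooling 0.2613; Inspection 0.0632.
Proportional shares: Receiving 867.14; Finishing 2,071.36; Tooling 1,136.46; Inspection 275.04.
After rounding ($10): Receiving $870; Finishing $2,070; Tooling $1,140; Inspection $280. Sum = $4,360.
Difference $4,350 − $4,360 = −$10 applied to largest allocation (Finishing): Finishing becomes $2,060.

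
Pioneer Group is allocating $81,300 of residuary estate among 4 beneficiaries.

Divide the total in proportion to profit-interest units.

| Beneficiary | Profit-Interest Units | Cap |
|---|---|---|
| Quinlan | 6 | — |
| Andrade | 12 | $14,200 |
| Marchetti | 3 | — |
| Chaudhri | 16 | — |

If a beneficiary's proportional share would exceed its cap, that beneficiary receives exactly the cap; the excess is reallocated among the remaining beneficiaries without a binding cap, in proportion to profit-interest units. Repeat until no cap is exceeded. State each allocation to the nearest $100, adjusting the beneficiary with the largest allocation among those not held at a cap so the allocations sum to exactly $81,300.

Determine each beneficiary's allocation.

Total profit-interest units = 37.
Pro-rata shares before constraints: Quinlan 13,183.78; Andrade 26,367.57; Marchetti 6,591.89; Chaudhri 35,156.76.
Capped: Andrade ($14,200); balance $67,100 reallocated over remaining profit-interest units 25.
Remaining shares: Quinlan 16,104.00 → $16,100; Marchetti 8,052.00 → $8,100; Chaudhri 42,944.00 → $42,900.

Quinlan: $16,100; Andrade: $14,200; Marchetti: $8,100; Chaudhri: $42,900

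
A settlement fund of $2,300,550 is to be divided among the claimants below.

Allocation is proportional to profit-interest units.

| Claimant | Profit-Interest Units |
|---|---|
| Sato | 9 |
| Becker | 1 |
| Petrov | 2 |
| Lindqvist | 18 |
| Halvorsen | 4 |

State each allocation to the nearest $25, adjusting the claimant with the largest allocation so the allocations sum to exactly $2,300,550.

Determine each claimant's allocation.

Sato: $608,975 · Becker: $67,675 · Petrov: $135,325 · Lindqvist: $1,217,925 · Halvorsen: $270,650

Total profit-interest units = 34.
Unrounded shares: Sato 9/34 × $2,300,550 = 608,969.12; Becker 1/34 × $2,300,550 = 67,663.24; Petrov 2/34 × $2,300,550 = 135,326.47; Lindqvist 18/34 × $2,300,550 = 1,217,938.24; Halvorsen 4/34 × $2,300,550 = 270,652.94.
Rounded to nearest $25: Sato $608,975; Becker $67,675; Petrov $135,325; Lindqvist $1,217,950; Halvorsen $270,650. Sum = $2,300,575.
Difference $2,300,550 − $2,300,575 = −$25 applied to largest allocation (Lindqvist): Lindqvist becomes $1,217,925.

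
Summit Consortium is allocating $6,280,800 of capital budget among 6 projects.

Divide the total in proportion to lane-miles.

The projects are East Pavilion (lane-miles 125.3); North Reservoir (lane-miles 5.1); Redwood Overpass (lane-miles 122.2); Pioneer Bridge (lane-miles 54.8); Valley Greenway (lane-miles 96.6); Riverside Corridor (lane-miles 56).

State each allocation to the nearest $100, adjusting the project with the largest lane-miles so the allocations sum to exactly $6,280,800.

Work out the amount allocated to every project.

East Pavilion: $1,710,900 · North Reservoir: $69,600 · Redwood Overpass: $1,668,500 · Pioneer Bridge: $748,200 · Valley Greenway: $1,319,000 · Riverside Corridor: $764,600

Combined lane-miles = 460.
Proportional shares: East Pavilion 125.3/460 × $6,280,800 = 1,710,835.30; North Reservoir 5.1/460 × $6,280,800 = 69,634.96; Redwood Overpass 122.2/460 × $6,280,800 = 1,668,508.17; Pioneer Bridge 54.8/460 × $6,280,800 = 748,234.43; Valley Greenway 96.6/460 × $6,280,800 = 1,318,968.00; Riverside Corridor 56/460 × $6,280,800 = 764,619.13.
At nearest $100: East Pavilion $1,710,800; North Reservoir $69,600; Redwood Overpass $1,668,500; Pioneer Bridge $748,200; Valley Greenway $1,319,000; Riverside Corridor $764,600. Sum = $6,280,700.
Difference $6,280,800 − $6,280,700 = +$100 applied to largest lane-miles (East Pavilion): East Pavilion becomes $1,710,900.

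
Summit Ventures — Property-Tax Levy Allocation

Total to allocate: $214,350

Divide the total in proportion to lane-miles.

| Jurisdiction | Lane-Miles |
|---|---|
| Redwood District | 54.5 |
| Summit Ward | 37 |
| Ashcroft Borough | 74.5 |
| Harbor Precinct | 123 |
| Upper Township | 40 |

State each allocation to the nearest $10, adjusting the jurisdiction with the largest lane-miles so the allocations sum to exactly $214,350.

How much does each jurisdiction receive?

Redwood District: $35,510; Summit Ward: $24,110; Ashcroft Borough: $48,540; Harbor Precinct: $80,130; Upper Township: $26,060

Total lane-miles = 329.
Raw shares: Redwood District 54.5/329 × $214,350 = 35,507.83; Summit Ward 37/329 × $214,350 = 24,106.23; Ashcroft Borough 74.5/329 × $214,350 = 48,538.22; Harbor Precinct 123/329 × $214,350 = 80,136.93; Upper Township 40/329 × $214,350 = 26,060.79.
At nearest $10: Redwood District $35,510; Summit Ward $24,110; Ashcroft Borough $48,540; Harbor Precinct $80,140; Upper Township $26,060. Sum = $214,360.
Difference $214,350 − $214,360 = −$10 applied to largest lane-miles (Harbor Precinct): Harbor Precinct becomes $80,130.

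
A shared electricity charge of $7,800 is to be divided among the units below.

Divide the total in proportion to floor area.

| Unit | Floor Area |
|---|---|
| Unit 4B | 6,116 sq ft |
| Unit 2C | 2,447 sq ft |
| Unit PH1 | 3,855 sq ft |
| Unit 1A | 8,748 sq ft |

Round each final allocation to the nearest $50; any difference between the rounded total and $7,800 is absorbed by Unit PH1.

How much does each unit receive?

Combined floor area = 21,166.
Proportional shares: Unit 4B 6,116/21,166 × $7,800 = 2,253.84; Unit 2C 2,447/21,166 × $7,800 = 901.76; Unit PH1 3,855/21,166 × $7,800 = 1,420.63; Unit 1A 8,748/21,166 × $7,800 = 3,223.77.
After rounding ($50): Unit 4B $2,250; Unit 2C $900; Unit PH1 $1,400; Unit 1A $3,200. Sum = $7,750.
Difference $7,800 − $7,750 = +$50 applied to Unit PH1: Unit PH1 becomes $1,450.

Unit 4B: $2,250; Unit 2C: $900; Unit PH1: $1,450; Unit 1A: $3,200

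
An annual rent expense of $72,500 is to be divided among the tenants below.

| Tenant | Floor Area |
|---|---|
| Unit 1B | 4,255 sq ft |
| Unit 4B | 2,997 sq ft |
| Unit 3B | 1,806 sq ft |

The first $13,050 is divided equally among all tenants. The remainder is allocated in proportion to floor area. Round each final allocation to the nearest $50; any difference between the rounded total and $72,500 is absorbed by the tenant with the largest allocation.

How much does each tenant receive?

Equal tier: $13,050 ÷ 3 = $4,350 apiece.
Remainder $59,450 by floor area (total 9,058): Unit 1B 27,926.67 → $27,950; Unit 4B 19,670.09 → $19,650; Unit 3B 11,853.25 → $11,850.
Totals: Unit 1B $4,350 + $27,950 = $32,300; Unit 4B $4,350 + $19,650 = $24,000; Unit 3B $4,350 + $11,850 = $16,200.

Unit 1B: $32,300 | Unit 4B: $24,000 | Unit 3B: $16,200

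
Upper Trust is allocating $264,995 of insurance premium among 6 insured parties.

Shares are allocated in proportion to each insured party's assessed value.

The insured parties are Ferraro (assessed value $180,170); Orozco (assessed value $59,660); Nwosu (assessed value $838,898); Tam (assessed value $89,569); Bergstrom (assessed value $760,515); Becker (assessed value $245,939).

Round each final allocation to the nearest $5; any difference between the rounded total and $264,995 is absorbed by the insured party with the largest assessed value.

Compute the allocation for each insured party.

Ferraro: $21,955; Orozco: $7,270; Nwosu: $102,215; Tam: $10,915; Bergstrom: $92,670; Becker: $29,970

Total assessed value = 2,174,751.
Pro-rata amounts: Ferraro 180,170/2,174,751 × $264,995 = 21,953.85; Orozco 59,660/2,174,751 × $264,995 = 7,269.61; Nwosu 838,898/2,174,751 × $264,995 = 102,220.33; Tam 89,569/2,174,751 × $264,995 = 10,914.05; Bergstrom 760,515/2,174,751 × $264,995 = 92,669.31; Becker 245,939/2,174,751 × $264,995 = 29,967.85.
At nearest $5: Ferraro $21,955; Orozco $7,270; Nwosu $102,220; Tam $10,915; Bergstrom $92,670; Becker $29,970. Sum = $265,000.
Difference $264,995 − $265,000 = −$5 applied to largest assessed value (Nwosu): Nwosu becomes $102,215.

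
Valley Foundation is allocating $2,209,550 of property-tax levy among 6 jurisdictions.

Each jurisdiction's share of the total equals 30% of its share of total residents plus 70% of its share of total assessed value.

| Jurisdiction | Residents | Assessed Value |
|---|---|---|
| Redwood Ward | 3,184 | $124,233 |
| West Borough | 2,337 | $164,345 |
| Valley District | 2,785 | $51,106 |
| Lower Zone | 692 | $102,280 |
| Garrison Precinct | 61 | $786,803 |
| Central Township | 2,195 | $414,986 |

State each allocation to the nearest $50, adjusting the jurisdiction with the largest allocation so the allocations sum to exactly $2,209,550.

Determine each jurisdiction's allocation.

Totals — residents 11,254, assessed value 1,643,753.
Combined weights (30% residents + 70% assessed value): Redwood Ward 0.1378; West Borough 0.1323; Valley District 0.0960; Lower Zone 0.0620; Garrison Precinct 0.3367; Central Township 0.2352.
Pro-rata amounts: Redwood Ward 304,435.55; West Borough 292,290.20; Valley District 212,125.64; Lower Zone 136,999.16; Garrison Precinct 743,933.11; Central Township 519,766.33.
After rounding ($50): Redwood Ward $304,450; West Borough $292,300; Valley District $212,150; Lower Zone $137,000; Garrison Precinct $743,950; Central Township $519,750. Sum = $2,209,600.
Difference $2,209,550 − $2,209,600 = −$50 applied to largest allocation (Garrison Precinct): Garrison Precinct becomes $743,900.

Redwood Ward: $304,450; West Borough: $292,300; Valley District: $212,150; Lower Zone: $137,000; Garrison Precinct: $743,900; Central Township: $519,750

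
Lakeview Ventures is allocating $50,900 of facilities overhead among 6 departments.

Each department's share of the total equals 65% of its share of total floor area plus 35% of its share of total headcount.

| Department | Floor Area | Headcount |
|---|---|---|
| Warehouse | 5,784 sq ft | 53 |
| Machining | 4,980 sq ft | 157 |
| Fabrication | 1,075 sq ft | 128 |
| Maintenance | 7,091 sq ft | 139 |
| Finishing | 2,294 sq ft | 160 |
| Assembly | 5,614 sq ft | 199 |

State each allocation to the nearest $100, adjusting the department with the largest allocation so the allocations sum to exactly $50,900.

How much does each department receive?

Floor area total 26,838; headcount total 836.
Blended shares (65% floor area + 35% headcount): Warehouse 0.1623; Machining 0.1863; Fabrication 0.0796; Maintenance 0.2299; Finishing 0.1225; Assembly 0.2193.
Unrounded shares: Warehouse 8,259.74; Machining 9,484.82; Fabrication 4,052.88; Maintenance 11,703.61; Finishing 6,237.54; Assembly 11,161.41.
Rounded to nearest $100: Warehouse $8,300; Machining $9,500; Fabrication $4,100; Maintenance $11,700; Finishing $6,200; Assembly $11,200. Sum = $51,000.
Difference $50,900 − $51,000 = −$100 applied to largest allocation (Maintenance): Maintenance becomes $11,600.

Warehouse: $8,300 | Machining: $9,500 | Fabrication: $4,100 | Maintenance: $11,600 | Finishing: $6,200 | Assembly: $11,200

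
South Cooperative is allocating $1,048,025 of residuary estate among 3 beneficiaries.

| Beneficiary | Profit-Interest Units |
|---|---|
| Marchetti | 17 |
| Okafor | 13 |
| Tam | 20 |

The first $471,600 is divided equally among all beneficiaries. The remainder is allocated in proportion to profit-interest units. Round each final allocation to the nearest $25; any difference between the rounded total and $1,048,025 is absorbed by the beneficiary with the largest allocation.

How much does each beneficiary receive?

Marchetti: $353,175 · Okafor: $307,075 · Tam: $387,775

$471,600 shared equally gives $157,200 per beneficiary.
Remainder $576,425 by profit-interest units (total 50): Marchetti 195,984.50 → $195,975; Okafor 149,870.50 → $149,875; Tam 230,570.00 → $230,575.
Totals: Marchetti $157,200 + $195,975 = $353,175; Okafor $157,200 + $149,875 = $307,075; Tam $157,200 + $230,575 = $387,775.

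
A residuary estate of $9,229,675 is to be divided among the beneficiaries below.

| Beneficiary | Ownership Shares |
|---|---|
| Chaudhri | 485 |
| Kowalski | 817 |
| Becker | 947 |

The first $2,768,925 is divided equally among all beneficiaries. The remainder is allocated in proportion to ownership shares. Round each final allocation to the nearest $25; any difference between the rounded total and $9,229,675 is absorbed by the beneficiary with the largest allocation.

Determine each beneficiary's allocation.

Chaudhri: $2,316,250 · Kowalski: $3,270,000 · Becker: $3,643,425

$2,768,925 shared equally gives $922,975 per beneficiary.
Remainder $6,460,750 by ownership shares (total 2,249): Chaudhri 1,393,269.79 → $1,393,275; Kowalski 2,347,013.23 → $2,347,025; Becker 2,720,466.99 → $2,720,475.
Rounding difference −$25 on remainder applied to Becker.
Totals: Chaudhri $922,975 + $1,393,275 = $2,316,250; Kowalski $922,975 + $2,347,025 = $3,270,000; Becker $922,975 + $2,720,450 = $3,643,425.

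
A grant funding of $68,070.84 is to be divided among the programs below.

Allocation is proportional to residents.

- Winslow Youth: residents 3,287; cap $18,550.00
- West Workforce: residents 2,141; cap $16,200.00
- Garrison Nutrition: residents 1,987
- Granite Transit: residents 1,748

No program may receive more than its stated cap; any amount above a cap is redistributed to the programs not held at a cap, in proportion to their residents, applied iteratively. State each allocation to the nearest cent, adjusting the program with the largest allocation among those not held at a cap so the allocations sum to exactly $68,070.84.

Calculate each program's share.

Winslow Youth: $18,550.00 · West Workforce: $16,200.00 · Garrison Nutrition: $17,726.51 · Granite Transit: $15,594.33

Residents total: 9,163.
Pro-rata shares before constraints: Winslow Youth 24,418.7331; West Workforce 15,905.23501; Garrison Nutrition 14,761.1873; Granite Transit 12,985.6846.
Cap binds for Winslow Youth ($18,550.00); residual $49,520.84 reallocated over remaining residents 5,876.
Cap binds for West Workforce ($16,200.00); residual $33,320.84 reallocated over remaining residents 3,735.
Remaining shares: Garrison Nutrition 17,726.5085 → $17,726.51; Granite Transit 15,594.3315 → $15,594.33.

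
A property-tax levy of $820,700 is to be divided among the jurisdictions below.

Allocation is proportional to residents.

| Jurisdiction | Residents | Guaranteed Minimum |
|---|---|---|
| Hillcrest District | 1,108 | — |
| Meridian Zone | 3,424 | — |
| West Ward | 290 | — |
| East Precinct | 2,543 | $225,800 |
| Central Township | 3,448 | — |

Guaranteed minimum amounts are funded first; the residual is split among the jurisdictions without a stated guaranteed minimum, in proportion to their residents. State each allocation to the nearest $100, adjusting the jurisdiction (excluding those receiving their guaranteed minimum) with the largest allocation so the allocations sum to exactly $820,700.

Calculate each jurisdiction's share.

Hillcrest District: $79,700 | Meridian Zone: $246,300 | West Ward: $20,900 | East Precinct: $225,800 | Central Township: $248,000

Fund the minimums — East Precinct $225,800. Residual $594,900.
Residual split over remaining residents 8,270: Hillcrest District 79,703.65 → $79,700; Meridian Zone 246,304.43 → $246,300; West Ward 20,861.06 → $20,900; Central Township 248,030.86 → $248,000.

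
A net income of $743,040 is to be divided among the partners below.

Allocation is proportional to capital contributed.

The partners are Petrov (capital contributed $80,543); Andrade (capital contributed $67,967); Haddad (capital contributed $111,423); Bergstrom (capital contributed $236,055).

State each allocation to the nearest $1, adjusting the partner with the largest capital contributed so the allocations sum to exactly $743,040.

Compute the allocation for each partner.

Capital contributed total: 80,543 + 67,967 + 111,423 + 236,055 = 495,988.
Raw shares: Petrov 120,661.53; Andrade 101,821.41; Haddad 166,922.88; Bergstrom 353,634.18.
After rounding ($1): Petrov $120,662; Andrade $101,821; Haddad $166,923; Bergstrom $353,634. Sum = $743,040.
Sum already equals the total — no adjustment.

Petrov: $120,662 | Andrade: $101,821 | Haddad: $166,923 | Bergstrom: $353,634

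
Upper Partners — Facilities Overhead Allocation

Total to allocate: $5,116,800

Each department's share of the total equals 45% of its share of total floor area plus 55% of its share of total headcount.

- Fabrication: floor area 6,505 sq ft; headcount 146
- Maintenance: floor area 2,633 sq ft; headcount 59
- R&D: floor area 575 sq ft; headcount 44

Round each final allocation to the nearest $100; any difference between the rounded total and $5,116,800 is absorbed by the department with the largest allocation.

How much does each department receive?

Floor area total 9,713; headcount total 249.
Blended shares (45% floor area + 55% headcount): Fabrication 0.6239; Maintenance 0.2523; R&D 0.1238.
Pro-rata amounts: Fabrication 3,192,189.39; Maintenance 1,291,005.91; R&D 633,604.70.
After rounding ($100): Fabrication $3,192,200; Maintenance $1,291,000; R&D $633,600. Sum = $5,116,800.
No rounding difference to absorb.

Fabrication: $3,192,200 · Maintenance: $1,291,000 · R&D: $633,600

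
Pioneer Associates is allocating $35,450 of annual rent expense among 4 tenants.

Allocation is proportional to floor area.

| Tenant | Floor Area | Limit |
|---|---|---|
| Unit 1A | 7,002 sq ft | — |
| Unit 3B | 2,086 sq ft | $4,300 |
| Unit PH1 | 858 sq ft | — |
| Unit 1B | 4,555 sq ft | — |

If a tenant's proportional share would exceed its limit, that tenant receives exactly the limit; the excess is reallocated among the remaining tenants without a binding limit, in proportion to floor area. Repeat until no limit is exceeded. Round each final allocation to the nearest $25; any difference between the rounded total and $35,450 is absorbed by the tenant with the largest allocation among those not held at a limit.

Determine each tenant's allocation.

Sum of floor area: 14,501.
Pro-rata shares before constraints: Unit 1A 17,117.50; Unit 3B 5,099.56; Unit PH1 2,097.52; Unit 1B 11,135.42.
Capped: Unit 3B ($4,300); remaining pool $31,150 reallocated over remaining floor area 12,415.
Redistributed shares: Unit 1A 17,568.45 → $17,575; Unit PH1 2,152.77 → $2,150; Unit 1B 11,428.78 → $11,425.

Unit 1A: $17,575; Unit 3B: $4,300; Unit PH1: $2,150; Unit 1B: $11,425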